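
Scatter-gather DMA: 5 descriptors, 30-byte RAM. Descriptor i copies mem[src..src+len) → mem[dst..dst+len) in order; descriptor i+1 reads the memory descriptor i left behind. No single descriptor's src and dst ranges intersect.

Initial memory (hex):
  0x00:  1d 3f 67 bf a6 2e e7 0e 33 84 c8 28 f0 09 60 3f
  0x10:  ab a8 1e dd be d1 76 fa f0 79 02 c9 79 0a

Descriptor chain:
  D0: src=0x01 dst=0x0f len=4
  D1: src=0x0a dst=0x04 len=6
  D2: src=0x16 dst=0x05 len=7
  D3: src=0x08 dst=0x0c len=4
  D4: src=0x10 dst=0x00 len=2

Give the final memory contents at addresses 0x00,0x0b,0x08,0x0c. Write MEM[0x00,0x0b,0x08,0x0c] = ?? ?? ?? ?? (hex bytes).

MEM[0x00,0x0b,0x08,0x0c] = 67 79 79 79

D0: mem[0x0f..0x12] <- [3f 67 bf a6]
D1: mem[0x04..0x09] <- [c8 28 f0 09 60 3f]
D2: mem[0x05..0x0b] <- [76 fa f0 79 02 c9 79]
D3: mem[0x0c..0x0f] <- [79 02 c9 79]
D4: mem[0x00..0x01] <- [67 bf]
query mem[0x00]=0x67, mem[0x0b]=0x79, mem[0x08]=0x79, mem[0x0c]=0x79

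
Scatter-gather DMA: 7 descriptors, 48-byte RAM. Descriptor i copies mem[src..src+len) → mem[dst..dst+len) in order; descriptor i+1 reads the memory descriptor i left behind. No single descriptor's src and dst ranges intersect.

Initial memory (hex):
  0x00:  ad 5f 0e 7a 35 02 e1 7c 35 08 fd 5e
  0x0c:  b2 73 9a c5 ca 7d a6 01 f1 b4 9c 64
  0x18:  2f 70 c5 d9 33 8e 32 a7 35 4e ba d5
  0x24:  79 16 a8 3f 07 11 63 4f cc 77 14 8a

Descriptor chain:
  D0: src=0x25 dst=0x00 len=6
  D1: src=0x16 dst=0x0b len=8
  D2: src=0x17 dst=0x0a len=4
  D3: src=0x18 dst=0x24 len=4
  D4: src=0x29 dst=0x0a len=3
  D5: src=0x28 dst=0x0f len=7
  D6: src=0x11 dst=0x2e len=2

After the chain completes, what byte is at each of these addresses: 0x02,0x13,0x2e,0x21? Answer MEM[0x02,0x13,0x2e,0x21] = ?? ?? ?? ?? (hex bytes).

[0] 0x25->0x00 len=6 : 16 a8 3f 07 11 63
[1] 0x16->0x0b len=8 : 9c 64 2f 70 c5 d9 33 8e
[2] 0x17->0x0a len=4 : 64 2f 70 c5
[3] 0x18->0x24 len=4 : 2f 70 c5 d9
[4] 0x29->0x0a len=3 : 11 63 4f
[5] 0x28->0x0f len=7 : 07 11 63 4f cc 77 14
[6] 0x11->0x2e len=2 : 63 4f
query mem[0x02]=0x3f, mem[0x13]=0xcc, mem[0x2e]=0x63, mem[0x21]=0x4e

MEM[0x02,0x13,0x2e,0x21] = 3f cc 63 4e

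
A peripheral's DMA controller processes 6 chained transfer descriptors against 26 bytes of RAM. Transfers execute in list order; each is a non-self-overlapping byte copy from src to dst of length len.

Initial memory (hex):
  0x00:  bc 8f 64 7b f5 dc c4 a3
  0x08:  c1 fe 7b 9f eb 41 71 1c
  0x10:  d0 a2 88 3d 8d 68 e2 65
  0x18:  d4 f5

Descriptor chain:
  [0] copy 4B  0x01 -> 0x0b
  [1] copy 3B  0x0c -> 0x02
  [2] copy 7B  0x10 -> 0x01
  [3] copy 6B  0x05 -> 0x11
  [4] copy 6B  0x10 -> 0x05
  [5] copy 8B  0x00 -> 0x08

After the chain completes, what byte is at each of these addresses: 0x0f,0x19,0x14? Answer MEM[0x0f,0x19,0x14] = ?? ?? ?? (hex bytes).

[0] 0x01->0x0b len=4 : 8f 64 7b f5
[1] 0x0c->0x02 len=3 : 64 7b f5
[2] 0x10->0x01 len=7 : d0 a2 88 3d 8d 68 e2
[3] 0x05->0x11 len=6 : 8d 68 e2 c1 fe 7b
[4] 0x10->0x05 len=6 : d0 8d 68 e2 c1 fe
[5] 0x00->0x08 len=8 : bc d0 a2 88 3d d0 8d 68
query mem[0x0f]=0x68, mem[0x19]=0xf5, mem[0x14]=0xc1

MEM[0x0f,0x19,0x14] = 68 f5 c1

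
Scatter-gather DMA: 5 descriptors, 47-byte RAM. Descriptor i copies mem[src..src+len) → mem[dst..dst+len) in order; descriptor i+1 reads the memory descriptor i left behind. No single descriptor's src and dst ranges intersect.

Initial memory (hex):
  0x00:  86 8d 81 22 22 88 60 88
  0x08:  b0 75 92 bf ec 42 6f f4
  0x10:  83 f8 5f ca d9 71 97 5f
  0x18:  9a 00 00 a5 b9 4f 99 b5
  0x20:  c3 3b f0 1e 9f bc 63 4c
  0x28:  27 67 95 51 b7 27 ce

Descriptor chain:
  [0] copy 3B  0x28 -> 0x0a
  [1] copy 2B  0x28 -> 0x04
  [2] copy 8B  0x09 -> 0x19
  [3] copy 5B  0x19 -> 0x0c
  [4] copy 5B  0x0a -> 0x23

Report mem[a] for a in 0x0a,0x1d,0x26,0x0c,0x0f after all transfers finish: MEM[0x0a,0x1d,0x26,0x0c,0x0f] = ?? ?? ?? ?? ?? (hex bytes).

D0: mem[0x0a..0x0c] <- [27 67 95]
D1: mem[0x04..0x05] <- [27 67]
D2: mem[0x19..0x20] <- [75 27 67 95 42 6f f4 83]
D3: mem[0x0c..0x10] <- [75 27 67 95 42]
D4: mem[0x23..0x27] <- [27 67 75 27 67]
query mem[0x0a]=0x27, mem[0x1d]=0x42, mem[0x26]=0x27, mem[0x0c]=0x75, mem[0x0f]=0x95

MEM[0x0a,0x1d,0x26,0x0c,0x0f] = 27 42 27 75 95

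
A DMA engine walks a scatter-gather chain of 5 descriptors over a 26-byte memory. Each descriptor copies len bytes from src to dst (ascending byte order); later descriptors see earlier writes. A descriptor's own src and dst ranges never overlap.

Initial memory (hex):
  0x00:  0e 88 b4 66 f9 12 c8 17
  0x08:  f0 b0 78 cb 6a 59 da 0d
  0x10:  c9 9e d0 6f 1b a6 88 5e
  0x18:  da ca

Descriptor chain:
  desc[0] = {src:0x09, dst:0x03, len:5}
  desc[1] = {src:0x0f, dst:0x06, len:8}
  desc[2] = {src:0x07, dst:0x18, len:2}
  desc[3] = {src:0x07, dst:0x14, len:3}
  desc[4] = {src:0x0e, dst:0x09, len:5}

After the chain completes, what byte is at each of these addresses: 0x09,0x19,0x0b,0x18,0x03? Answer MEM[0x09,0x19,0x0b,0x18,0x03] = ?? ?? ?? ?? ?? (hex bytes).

MEM[0x09,0x19,0x0b,0x18,0x03] = da 9e c9 c9 b0

#0 dst[0x03+5] := {0xb0,0x78,0xcb,0x6a,0x59}
#1 dst[0x06+8] := {0x0d,0xc9,0x9e,0xd0,0x6f,0x1b,0xa6,0x88}
#2 dst[0x18+2] := {0xc9,0x9e}
#3 dst[0x14+3] := {0xc9,0x9e,0xd0}
#4 dst[0x09+5] := {0xda,0x0d,0xc9,0x9e,0xd0}
query mem[0x09]=0xda, mem[0x19]=0x9e, mem[0x0b]=0xc9, mem[0x18]=0xc9, mem[0x03]=0xb0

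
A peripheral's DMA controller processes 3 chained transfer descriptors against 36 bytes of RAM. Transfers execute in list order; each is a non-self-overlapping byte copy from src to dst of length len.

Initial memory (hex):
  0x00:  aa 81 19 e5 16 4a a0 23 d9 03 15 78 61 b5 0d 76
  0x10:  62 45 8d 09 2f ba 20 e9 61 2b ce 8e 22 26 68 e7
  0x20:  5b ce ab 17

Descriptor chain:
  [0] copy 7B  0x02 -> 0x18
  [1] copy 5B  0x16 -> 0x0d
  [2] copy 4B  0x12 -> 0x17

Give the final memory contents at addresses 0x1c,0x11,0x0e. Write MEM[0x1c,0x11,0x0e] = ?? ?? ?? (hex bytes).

MEM[0x1c,0x11,0x0e] = a0 16 e9

D0: mem[0x18..0x1e] <- [19 e5 16 4a a0 23 d9]
D1: mem[0x0d..0x11] <- [20 e9 19 e5 16]
D2: mem[0x17..0x1a] <- [8d 09 2f ba]
query mem[0x1c]=0xa0, mem[0x11]=0x16, mem[0x0e]=0xe9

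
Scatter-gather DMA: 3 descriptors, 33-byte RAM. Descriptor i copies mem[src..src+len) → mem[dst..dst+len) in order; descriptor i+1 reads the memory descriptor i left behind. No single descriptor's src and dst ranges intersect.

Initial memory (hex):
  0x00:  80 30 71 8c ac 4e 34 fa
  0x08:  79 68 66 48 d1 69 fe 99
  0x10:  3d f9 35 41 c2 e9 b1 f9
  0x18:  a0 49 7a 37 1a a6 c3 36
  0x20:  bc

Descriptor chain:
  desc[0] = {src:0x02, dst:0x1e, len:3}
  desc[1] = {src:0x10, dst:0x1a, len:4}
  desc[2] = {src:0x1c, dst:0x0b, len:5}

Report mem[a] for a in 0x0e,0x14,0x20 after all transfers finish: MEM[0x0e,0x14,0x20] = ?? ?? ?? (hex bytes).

MEM[0x0e,0x14,0x20] = 8c c2 ac

#0 dst[0x1e+3] := {0x71,0x8c,0xac}
#1 dst[0x1a+4] := {0x3d,0xf9,0x35,0x41}
#2 dst[0x0b+5] := {0x35,0x41,0x71,0x8c,0xac}
query mem[0x0e]=0x8c, mem[0x14]=0xc2, mem[0x20]=0xac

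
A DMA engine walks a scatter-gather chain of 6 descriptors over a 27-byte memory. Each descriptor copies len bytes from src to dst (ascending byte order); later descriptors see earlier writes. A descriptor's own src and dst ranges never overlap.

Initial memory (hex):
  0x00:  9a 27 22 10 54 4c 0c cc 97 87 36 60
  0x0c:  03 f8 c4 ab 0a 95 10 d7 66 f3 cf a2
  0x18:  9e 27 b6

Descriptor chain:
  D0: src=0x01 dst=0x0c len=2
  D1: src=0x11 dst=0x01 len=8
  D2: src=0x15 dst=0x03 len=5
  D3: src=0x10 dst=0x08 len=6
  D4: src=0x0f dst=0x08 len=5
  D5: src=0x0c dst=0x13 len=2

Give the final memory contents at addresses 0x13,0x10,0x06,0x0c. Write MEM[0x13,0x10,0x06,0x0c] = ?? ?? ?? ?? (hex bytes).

#0 dst[0x0c+2] := {0x27,0x22}
#1 dst[0x01+8] := {0x95,0x10,0xd7,0x66,0xf3,0xcf,0xa2,0x9e}
#2 dst[0x03+5] := {0xf3,0xcf,0xa2,0x9e,0x27}
#3 dst[0x08+6] := {0x0a,0x95,0x10,0xd7,0x66,0xf3}
#4 dst[0x08+5] := {0xab,0x0a,0x95,0x10,0xd7}
#5 dst[0x13+2] := {0xd7,0xf3}
query mem[0x13]=0xd7, mem[0x10]=0x0a, mem[0x06]=0x9e, mem[0x0c]=0xd7

MEM[0x13,0x10,0x06,0x0c] = d7 0a 9e d7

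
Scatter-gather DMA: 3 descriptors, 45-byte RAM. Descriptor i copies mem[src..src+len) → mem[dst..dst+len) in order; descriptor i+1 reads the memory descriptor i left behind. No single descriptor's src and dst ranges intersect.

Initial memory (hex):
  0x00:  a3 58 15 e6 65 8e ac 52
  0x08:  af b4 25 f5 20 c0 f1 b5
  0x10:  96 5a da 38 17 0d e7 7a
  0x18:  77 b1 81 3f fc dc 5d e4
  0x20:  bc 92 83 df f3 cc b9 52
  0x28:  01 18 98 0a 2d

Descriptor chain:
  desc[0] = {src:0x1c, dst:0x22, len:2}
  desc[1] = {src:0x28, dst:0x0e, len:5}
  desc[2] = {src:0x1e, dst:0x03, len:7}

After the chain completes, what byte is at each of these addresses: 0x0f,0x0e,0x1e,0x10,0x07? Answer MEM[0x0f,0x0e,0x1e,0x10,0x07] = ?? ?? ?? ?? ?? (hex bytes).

D0: mem[0x22..0x23] <- [fc dc]
D1: mem[0x0e..0x12] <- [01 18 98 0a 2d]
D2: mem[0x03..0x09] <- [5d e4 bc 92 fc dc f3]
query mem[0x0f]=0x18, mem[0x0e]=0x01, mem[0x1e]=0x5d, mem[0x10]=0x98, mem[0x07]=0xfc

MEM[0x0f,0x0e,0x1e,0x10,0x07] = 18 01 5d 98 fc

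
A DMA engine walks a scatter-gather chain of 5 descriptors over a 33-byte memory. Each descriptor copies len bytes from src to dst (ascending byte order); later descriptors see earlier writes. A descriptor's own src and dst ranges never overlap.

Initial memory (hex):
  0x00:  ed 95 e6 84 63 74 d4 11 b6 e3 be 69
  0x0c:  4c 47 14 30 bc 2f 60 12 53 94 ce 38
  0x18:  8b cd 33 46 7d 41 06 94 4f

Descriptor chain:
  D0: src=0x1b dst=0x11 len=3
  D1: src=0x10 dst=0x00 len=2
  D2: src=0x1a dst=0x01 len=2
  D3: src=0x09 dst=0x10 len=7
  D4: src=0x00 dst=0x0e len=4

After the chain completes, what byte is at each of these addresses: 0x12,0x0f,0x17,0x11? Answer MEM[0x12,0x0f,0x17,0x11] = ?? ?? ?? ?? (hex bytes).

D0: mem[0x11..0x13] <- [46 7d 41]
D1: mem[0x00..0x01] <- [bc 46]
D2: mem[0x01..0x02] <- [33 46]
D3: mem[0x10..0x16] <- [e3 be 69 4c 47 14 30]
D4: mem[0x0e..0x11] <- [bc 33 46 84]
query mem[0x12]=0x69, mem[0x0f]=0x33, mem[0x17]=0x38, mem[0x11]=0x84

MEM[0x12,0x0f,0x17,0x11] = 69 33 38 84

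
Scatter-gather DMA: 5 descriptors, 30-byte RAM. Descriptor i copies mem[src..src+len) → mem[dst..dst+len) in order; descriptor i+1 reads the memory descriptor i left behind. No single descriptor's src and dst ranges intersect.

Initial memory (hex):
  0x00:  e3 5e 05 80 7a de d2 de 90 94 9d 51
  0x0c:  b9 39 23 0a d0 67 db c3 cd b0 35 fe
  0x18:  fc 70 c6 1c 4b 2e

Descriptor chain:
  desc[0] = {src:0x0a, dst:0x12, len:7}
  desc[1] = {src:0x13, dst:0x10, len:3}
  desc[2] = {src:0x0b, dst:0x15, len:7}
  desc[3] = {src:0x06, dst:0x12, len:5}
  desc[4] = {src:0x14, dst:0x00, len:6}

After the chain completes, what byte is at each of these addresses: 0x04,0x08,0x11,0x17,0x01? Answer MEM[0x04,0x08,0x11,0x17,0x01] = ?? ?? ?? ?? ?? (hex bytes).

  after D0: wrote 7B at 0x12 = 9d51b939230ad0
  after D1: wrote 3B at 0x10 = 51b939
  after D2: wrote 7B at 0x15 = 51b939230a51b9
  after D3: wrote 5B at 0x12 = d2de90949d
  after D4: wrote 6B at 0x00 = 90949d39230a
query mem[0x04]=0x23, mem[0x08]=0x90, mem[0x11]=0xb9, mem[0x17]=0x39, mem[0x01]=0x94

MEM[0x04,0x08,0x11,0x17,0x01] = 23 90 b9 39 94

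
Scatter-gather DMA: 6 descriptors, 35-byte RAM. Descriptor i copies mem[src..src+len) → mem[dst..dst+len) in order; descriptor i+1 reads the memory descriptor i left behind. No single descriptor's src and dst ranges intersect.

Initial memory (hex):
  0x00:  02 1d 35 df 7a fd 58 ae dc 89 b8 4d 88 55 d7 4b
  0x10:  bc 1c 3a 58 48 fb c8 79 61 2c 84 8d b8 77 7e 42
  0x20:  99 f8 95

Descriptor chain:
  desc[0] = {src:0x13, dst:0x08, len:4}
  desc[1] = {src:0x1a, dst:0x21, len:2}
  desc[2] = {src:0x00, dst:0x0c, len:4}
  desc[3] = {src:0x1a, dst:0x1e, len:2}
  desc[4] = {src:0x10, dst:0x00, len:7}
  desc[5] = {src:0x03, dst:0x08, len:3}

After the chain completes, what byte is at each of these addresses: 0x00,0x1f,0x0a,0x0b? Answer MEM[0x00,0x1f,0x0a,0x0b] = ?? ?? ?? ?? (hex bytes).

MEM[0x00,0x1f,0x0a,0x0b] = bc 8d fb c8

#0 dst[0x08+4] := {0x58,0x48,0xfb,0xc8}
#1 dst[0x21+2] := {0x84,0x8d}
#2 dst[0x0c+4] := {0x02,0x1d,0x35,0xdf}
#3 dst[0x1e+2] := {0x84,0x8d}
#4 dst[0x00+7] := {0xbc,0x1c,0x3a,0x58,0x48,0xfb,0xc8}
#5 dst[0x08+3] := {0x58,0x48,0xfb}
query mem[0x00]=0xbc, mem[0x1f]=0x8d, mem[0x0a]=0xfb, mem[0x0b]=0xc8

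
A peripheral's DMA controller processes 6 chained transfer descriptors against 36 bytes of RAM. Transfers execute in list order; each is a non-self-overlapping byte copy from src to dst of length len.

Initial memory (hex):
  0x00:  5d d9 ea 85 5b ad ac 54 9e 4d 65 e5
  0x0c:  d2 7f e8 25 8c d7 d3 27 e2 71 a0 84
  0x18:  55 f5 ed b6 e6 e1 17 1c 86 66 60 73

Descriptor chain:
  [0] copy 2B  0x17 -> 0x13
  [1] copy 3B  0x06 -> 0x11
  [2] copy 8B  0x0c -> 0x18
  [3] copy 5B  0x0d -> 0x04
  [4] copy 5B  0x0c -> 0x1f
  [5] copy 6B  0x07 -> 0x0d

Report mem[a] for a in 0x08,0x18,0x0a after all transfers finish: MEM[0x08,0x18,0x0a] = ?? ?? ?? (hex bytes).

#0 dst[0x13+2] := {0x84,0x55}
#1 dst[0x11+3] := {0xac,0x54,0x9e}
#2 dst[0x18+8] := {0xd2,0x7f,0xe8,0x25,0x8c,0xac,0x54,0x9e}
#3 dst[0x04+5] := {0x7f,0xe8,0x25,0x8c,0xac}
#4 dst[0x1f+5] := {0xd2,0x7f,0xe8,0x25,0x8c}
#5 dst[0x0d+6] := {0x8c,0xac,0x4d,0x65,0xe5,0xd2}
query mem[0x08]=0xac, mem[0x18]=0xd2, mem[0x0a]=0x65

MEM[0x08,0x18,0x0a] = ac d2 65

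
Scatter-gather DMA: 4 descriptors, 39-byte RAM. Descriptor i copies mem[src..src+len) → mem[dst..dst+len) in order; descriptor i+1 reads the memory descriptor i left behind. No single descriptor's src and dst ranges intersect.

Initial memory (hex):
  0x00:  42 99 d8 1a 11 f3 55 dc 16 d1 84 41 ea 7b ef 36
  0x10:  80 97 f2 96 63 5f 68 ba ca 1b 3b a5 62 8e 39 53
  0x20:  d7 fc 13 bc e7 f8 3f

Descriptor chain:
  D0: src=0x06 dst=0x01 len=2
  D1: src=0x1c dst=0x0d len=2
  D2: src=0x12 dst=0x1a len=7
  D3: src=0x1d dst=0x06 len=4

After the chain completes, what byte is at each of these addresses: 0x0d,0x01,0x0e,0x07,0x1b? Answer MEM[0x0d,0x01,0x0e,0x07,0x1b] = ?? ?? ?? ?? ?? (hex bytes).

MEM[0x0d,0x01,0x0e,0x07,0x1b] = 62 55 8e 68 96

#0 dst[0x01+2] := {0x55,0xdc}
#1 dst[0x0d+2] := {0x62,0x8e}
#2 dst[0x1a+7] := {0xf2,0x96,0x63,0x5f,0x68,0xba,0xca}
#3 dst[0x06+4] := {0x5f,0x68,0xba,0xca}
query mem[0x0d]=0x62, mem[0x01]=0x55, mem[0x0e]=0x8e, mem[0x07]=0x68, mem[0x1b]=0x96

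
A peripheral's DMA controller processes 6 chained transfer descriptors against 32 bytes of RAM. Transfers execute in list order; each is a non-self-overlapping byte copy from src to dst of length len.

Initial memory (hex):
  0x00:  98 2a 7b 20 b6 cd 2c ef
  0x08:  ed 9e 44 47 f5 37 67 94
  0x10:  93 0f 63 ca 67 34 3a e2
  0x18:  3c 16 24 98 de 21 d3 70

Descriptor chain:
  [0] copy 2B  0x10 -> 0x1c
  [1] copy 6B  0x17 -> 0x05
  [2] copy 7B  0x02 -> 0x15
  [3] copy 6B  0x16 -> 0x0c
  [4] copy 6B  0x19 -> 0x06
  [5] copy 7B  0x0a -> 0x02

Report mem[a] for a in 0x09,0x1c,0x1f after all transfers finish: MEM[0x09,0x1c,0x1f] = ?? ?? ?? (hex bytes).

[0] 0x10->0x1c len=2 : 93 0f
[1] 0x17->0x05 len=6 : e2 3c 16 24 98 93
[2] 0x02->0x15 len=7 : 7b 20 b6 e2 3c 16 24
[3] 0x16->0x0c len=6 : 20 b6 e2 3c 16 24
[4] 0x19->0x06 len=6 : 3c 16 24 93 0f d3
[5] 0x0a->0x02 len=7 : 0f d3 20 b6 e2 3c 16
query mem[0x09]=0x93, mem[0x1c]=0x93, mem[0x1f]=0x70

MEM[0x09,0x1c,0x1f] = 93 93 70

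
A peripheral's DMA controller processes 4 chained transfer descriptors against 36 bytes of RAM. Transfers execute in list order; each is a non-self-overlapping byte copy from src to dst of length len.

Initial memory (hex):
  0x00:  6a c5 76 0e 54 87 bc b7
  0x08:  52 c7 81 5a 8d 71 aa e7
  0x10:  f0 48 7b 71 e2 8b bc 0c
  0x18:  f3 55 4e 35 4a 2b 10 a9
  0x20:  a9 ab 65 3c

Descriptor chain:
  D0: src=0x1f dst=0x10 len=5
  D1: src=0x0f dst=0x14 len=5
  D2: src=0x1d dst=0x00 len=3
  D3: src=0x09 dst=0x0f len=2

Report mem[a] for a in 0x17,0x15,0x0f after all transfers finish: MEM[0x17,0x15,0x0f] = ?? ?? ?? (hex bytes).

MEM[0x17,0x15,0x0f] = ab a9 c7

[0] 0x1f->0x10 len=5 : a9 a9 ab 65 3c
[1] 0x0f->0x14 len=5 : e7 a9 a9 ab 65
[2] 0x1d->0x00 len=3 : 2b 10 a9
[3] 0x09->0x0f len=2 : c7 81
query mem[0x17]=0xab, mem[0x15]=0xa9, mem[0x0f]=0xc7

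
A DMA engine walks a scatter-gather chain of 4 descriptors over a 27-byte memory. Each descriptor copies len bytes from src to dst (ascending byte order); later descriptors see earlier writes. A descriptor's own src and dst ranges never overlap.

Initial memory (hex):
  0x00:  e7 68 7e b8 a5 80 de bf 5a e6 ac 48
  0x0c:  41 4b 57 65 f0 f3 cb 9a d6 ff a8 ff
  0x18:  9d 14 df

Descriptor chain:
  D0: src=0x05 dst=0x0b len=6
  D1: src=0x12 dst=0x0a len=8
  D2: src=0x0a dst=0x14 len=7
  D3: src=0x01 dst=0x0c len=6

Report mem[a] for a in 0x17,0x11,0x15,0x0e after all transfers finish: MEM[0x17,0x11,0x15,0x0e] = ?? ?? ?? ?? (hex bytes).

MEM[0x17,0x11,0x15,0x0e] = ff de 9a b8

D0: mem[0x0b..0x10] <- [80 de bf 5a e6 ac]
D1: mem[0x0a..0x11] <- [cb 9a d6 ff a8 ff 9d 14]
D2: mem[0x14..0x1a] <- [cb 9a d6 ff a8 ff 9d]
D3: mem[0x0c..0x11] <- [68 7e b8 a5 80 de]
query mem[0x17]=0xff, mem[0x11]=0xde, mem[0x15]=0x9a, mem[0x0e]=0xb8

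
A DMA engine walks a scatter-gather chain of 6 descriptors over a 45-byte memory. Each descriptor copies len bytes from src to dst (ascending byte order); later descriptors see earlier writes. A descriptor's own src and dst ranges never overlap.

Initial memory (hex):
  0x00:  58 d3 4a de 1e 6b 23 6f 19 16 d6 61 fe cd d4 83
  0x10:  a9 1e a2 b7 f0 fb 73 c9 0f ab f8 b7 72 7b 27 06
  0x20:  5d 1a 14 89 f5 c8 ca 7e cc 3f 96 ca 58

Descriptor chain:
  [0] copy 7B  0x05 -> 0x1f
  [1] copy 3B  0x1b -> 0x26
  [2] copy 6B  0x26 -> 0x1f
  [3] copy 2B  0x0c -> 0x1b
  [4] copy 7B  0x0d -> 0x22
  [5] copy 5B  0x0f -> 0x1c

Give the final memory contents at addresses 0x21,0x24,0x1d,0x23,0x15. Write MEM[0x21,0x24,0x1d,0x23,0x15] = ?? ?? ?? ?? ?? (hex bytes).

[0] 0x05->0x1f len=7 : 6b 23 6f 19 16 d6 61
[1] 0x1b->0x26 len=3 : b7 72 7b
[2] 0x26->0x1f len=6 : b7 72 7b 3f 96 ca
[3] 0x0c->0x1b len=2 : fe cd
[4] 0x0d->0x22 len=7 : cd d4 83 a9 1e a2 b7
[5] 0x0f->0x1c len=5 : 83 a9 1e a2 b7
query mem[0x21]=0x7b, mem[0x24]=0x83, mem[0x1d]=0xa9, mem[0x23]=0xd4, mem[0x15]=0xfb

MEM[0x21,0x24,0x1d,0x23,0x15] = 7b 83 a9 d4 fb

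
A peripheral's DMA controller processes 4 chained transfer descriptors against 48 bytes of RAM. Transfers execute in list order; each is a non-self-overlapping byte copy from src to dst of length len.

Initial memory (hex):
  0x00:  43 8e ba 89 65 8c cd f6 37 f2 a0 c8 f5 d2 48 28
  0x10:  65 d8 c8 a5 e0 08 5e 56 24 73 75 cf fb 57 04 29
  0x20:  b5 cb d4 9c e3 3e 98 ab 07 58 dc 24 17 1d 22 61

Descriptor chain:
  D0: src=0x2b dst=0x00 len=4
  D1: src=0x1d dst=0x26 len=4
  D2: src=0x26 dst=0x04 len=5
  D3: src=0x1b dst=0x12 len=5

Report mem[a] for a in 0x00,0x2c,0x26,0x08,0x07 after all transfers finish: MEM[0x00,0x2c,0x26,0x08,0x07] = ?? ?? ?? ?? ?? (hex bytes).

MEM[0x00,0x2c,0x26,0x08,0x07] = 24 17 57 dc b5

D0: mem[0x00..0x03] <- [24 17 1d 22]
D1: mem[0x26..0x29] <- [57 04 29 b5]
D2: mem[0x04..0x08] <- [57 04 29 b5 dc]
D3: mem[0x12..0x16] <- [cf fb 57 04 29]
query mem[0x00]=0x24, mem[0x2c]=0x17, mem[0x26]=0x57, mem[0x08]=0xdc, mem[0x07]=0xb5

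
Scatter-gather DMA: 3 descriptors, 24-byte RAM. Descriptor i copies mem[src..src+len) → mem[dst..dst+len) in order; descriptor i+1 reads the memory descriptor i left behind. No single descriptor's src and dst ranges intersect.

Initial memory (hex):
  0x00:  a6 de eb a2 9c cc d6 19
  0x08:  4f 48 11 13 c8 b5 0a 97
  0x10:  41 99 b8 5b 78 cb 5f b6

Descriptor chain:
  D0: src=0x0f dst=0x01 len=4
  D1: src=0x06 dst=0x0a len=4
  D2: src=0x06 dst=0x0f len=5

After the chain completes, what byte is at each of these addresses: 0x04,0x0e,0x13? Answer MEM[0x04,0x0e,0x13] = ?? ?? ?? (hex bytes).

[0] 0x0f->0x01 len=4 : 97 41 99 b8
[1] 0x06->0x0a len=4 : d6 19 4f 48
[2] 0x06->0x0f len=5 : d6 19 4f 48 d6
query mem[0x04]=0xb8, mem[0x0e]=0x0a, mem[0x13]=0xd6

MEM[0x04,0x0e,0x13] = b8 0a d6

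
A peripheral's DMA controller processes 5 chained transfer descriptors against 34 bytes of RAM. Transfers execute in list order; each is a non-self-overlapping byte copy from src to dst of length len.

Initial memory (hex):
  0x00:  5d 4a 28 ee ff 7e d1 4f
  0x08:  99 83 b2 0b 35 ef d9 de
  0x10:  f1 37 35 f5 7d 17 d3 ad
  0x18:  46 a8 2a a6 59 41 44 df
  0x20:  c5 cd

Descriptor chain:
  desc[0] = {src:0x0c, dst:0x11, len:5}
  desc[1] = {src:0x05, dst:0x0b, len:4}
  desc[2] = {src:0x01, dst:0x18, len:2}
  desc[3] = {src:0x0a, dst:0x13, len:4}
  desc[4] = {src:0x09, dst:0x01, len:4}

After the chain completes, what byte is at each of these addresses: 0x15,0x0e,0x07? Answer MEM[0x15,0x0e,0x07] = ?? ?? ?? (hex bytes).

MEM[0x15,0x0e,0x07] = d1 99 4f

[0] 0x0c->0x11 len=5 : 35 ef d9 de f1
[1] 0x05->0x0b len=4 : 7e d1 4f 99
[2] 0x01->0x18 len=2 : 4a 28
[3] 0x0a->0x13 len=4 : b2 7e d1 4f
[4] 0x09->0x01 len=4 : 83 b2 7e d1
query mem[0x15]=0xd1, mem[0x0e]=0x99, mem[0x07]=0x4f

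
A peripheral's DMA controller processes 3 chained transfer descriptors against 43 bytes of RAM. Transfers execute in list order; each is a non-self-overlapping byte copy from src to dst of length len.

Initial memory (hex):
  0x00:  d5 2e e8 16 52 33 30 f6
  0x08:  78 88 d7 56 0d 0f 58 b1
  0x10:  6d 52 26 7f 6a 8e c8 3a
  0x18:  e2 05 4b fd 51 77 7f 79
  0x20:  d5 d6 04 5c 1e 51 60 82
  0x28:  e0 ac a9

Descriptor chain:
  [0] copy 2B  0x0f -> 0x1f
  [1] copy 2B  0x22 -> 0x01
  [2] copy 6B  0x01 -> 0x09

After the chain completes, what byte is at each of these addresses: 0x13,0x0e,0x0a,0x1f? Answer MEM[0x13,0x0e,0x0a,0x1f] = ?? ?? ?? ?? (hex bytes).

MEM[0x13,0x0e,0x0a,0x1f] = 7f 30 5c b1

  after D0: wrote 2B at 0x1f = b16d
  after D1: wrote 2B at 0x01 = 045c
  after D2: wrote 6B at 0x09 = 045c16523330
query mem[0x13]=0x7f, mem[0x0e]=0x30, mem[0x0a]=0x5c, mem[0x1f]=0xb1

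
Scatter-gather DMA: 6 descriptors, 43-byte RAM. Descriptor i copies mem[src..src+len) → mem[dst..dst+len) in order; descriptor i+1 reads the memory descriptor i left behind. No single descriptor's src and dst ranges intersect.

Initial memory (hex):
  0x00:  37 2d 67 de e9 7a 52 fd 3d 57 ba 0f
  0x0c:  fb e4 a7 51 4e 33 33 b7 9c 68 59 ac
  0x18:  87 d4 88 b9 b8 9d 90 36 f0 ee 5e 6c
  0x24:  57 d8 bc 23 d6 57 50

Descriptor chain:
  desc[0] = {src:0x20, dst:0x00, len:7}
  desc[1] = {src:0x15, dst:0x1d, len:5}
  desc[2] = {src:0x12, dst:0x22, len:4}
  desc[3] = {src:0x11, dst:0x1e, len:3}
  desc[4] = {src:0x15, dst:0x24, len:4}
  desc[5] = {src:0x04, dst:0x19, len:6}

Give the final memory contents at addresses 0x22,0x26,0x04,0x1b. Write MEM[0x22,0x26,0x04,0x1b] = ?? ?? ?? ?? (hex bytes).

#0 dst[0x00+7] := {0xf0,0xee,0x5e,0x6c,0x57,0xd8,0xbc}
#1 dst[0x1d+5] := {0x68,0x59,0xac,0x87,0xd4}
#2 dst[0x22+4] := {0x33,0xb7,0x9c,0x68}
#3 dst[0x1e+3] := {0x33,0x33,0xb7}
#4 dst[0x24+4] := {0x68,0x59,0xac,0x87}
#5 dst[0x19+6] := {0x57,0xd8,0xbc,0xfd,0x3d,0x57}
query mem[0x22]=0x33, mem[0x26]=0xac, mem[0x04]=0x57, mem[0x1b]=0xbc

MEM[0x22,0x26,0x04,0x1b] = 33 ac 57 bc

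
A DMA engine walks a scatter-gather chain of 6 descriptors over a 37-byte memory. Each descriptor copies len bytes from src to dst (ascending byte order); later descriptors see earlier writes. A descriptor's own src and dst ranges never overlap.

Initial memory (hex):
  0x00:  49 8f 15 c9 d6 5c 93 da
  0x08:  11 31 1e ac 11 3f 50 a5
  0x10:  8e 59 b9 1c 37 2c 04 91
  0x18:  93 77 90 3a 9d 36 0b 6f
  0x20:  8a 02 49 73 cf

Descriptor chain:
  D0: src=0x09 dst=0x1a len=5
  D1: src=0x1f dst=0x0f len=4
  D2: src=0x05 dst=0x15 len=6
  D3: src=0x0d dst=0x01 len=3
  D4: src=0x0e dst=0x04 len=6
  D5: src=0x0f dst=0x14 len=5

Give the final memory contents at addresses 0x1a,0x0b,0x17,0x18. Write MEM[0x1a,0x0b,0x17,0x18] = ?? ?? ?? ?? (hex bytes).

#0 dst[0x1a+5] := {0x31,0x1e,0xac,0x11,0x3f}
#1 dst[0x0f+4] := {0x6f,0x8a,0x02,0x49}
#2 dst[0x15+6] := {0x5c,0x93,0xda,0x11,0x31,0x1e}
#3 dst[0x01+3] := {0x3f,0x50,0x6f}
#4 dst[0x04+6] := {0x50,0x6f,0x8a,0x02,0x49,0x1c}
#5 dst[0x14+5] := {0x6f,0x8a,0x02,0x49,0x1c}
query mem[0x1a]=0x1e, mem[0x0b]=0xac, mem[0x17]=0x49, mem[0x18]=0x1c

MEM[0x1a,0x0b,0x17,0x18] = 1e ac 49 1c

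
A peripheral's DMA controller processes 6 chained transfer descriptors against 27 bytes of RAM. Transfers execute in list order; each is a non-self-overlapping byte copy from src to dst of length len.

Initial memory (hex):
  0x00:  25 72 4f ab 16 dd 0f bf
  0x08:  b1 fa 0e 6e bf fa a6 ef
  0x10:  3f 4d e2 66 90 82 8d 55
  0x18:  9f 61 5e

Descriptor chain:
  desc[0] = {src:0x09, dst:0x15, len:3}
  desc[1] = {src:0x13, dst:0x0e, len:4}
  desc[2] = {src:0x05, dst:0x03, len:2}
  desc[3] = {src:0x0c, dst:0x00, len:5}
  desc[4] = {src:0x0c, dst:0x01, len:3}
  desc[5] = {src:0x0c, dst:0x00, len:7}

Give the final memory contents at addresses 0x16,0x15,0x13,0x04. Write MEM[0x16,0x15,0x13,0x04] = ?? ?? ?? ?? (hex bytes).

[0] 0x09->0x15 len=3 : fa 0e 6e
[1] 0x13->0x0e len=4 : 66 90 fa 0e
[2] 0x05->0x03 len=2 : dd 0f
[3] 0x0c->0x00 len=5 : bf fa 66 90 fa
[4] 0x0c->0x01 len=3 : bf fa 66
[5] 0x0c->0x00 len=7 : bf fa 66 90 fa 0e e2
query mem[0x16]=0x0e, mem[0x15]=0xfa, mem[0x13]=0x66, mem[0x04]=0xfa

MEM[0x16,0x15,0x13,0x04] = 0e fa 66 fa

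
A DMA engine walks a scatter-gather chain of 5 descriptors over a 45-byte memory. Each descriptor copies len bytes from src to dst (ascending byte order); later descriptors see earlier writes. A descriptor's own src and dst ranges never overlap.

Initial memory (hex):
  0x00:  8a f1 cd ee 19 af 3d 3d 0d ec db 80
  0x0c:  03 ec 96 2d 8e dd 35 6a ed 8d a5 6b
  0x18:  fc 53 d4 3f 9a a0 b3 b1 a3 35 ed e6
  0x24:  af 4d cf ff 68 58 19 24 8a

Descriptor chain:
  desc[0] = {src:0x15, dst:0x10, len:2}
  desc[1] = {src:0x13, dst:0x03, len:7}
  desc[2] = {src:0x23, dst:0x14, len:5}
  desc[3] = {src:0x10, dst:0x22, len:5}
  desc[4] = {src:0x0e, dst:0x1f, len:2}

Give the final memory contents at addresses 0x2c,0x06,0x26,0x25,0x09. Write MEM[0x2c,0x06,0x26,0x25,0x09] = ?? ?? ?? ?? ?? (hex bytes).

  after D0: wrote 2B at 0x10 = 8da5
  after D1: wrote 7B at 0x03 = 6aed8da56bfc53
  after D2: wrote 5B at 0x14 = e6af4dcfff
  after D3: wrote 5B at 0x22 = 8da5356ae6
  after D4: wrote 2B at 0x1f = 962d
query mem[0x2c]=0x8a, mem[0x06]=0xa5, mem[0x26]=0xe6, mem[0x25]=0x6a, mem[0x09]=0x53

MEM[0x2c,0x06,0x26,0x25,0x09] = 8a a5 e6 6a 53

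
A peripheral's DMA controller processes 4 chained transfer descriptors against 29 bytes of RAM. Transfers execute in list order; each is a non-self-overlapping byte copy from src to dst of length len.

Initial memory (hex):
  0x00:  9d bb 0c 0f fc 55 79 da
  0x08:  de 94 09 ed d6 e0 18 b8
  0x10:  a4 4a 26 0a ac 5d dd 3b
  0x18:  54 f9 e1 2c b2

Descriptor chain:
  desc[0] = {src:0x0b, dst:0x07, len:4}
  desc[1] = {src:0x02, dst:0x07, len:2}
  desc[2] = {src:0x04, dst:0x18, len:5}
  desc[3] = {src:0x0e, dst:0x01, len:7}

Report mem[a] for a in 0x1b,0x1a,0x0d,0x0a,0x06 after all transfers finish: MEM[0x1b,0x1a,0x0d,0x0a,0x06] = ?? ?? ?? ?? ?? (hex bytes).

[0] 0x0b->0x07 len=4 : ed d6 e0 18
[1] 0x02->0x07 len=2 : 0c 0f
[2] 0x04->0x18 len=5 : fc 55 79 0c 0f
[3] 0x0e->0x01 len=7 : 18 b8 a4 4a 26 0a ac
query mem[0x1b]=0x0c, mem[0x1a]=0x79, mem[0x0d]=0xe0, mem[0x0a]=0x18, mem[0x06]=0x0a

MEM[0x1b,0x1a,0x0d,0x0a,0x06] = 0c 79 e0 18 0a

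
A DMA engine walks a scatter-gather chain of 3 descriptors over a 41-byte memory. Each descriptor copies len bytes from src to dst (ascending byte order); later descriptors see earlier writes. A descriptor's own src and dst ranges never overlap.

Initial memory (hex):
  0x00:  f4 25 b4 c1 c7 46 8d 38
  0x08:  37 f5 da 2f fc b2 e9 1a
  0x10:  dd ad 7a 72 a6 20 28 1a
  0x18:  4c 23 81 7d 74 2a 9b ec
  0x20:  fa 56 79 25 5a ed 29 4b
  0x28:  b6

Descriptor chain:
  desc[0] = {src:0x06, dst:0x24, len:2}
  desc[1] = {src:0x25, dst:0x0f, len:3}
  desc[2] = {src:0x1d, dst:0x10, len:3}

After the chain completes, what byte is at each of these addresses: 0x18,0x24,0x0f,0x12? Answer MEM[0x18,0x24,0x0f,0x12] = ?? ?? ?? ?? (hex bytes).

  after D0: wrote 2B at 0x24 = 8d38
  after D1: wrote 3B at 0x0f = 38294b
  after D2: wrote 3B at 0x10 = 2a9bec
query mem[0x18]=0x4c, mem[0x24]=0x8d, mem[0x0f]=0x38, mem[0x12]=0xec

MEM[0x18,0x24,0x0f,0x12] = 4c 8d 38 ec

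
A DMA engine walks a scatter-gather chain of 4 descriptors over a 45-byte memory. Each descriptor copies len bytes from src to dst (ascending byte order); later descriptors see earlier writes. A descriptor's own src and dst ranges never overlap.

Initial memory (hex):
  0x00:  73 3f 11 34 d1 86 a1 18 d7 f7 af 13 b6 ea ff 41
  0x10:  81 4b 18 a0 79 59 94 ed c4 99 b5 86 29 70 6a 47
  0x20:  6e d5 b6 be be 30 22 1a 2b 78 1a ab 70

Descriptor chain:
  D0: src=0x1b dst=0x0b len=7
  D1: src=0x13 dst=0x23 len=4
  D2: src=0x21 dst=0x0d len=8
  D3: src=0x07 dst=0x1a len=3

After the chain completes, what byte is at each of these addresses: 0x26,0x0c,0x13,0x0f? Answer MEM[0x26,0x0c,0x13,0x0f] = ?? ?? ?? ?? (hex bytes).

MEM[0x26,0x0c,0x13,0x0f] = 94 29 1a a0

[0] 0x1b->0x0b len=7 : 86 29 70 6a 47 6e d5
[1] 0x13->0x23 len=4 : a0 79 59 94
[2] 0x21->0x0d len=8 : d5 b6 a0 79 59 94 1a 2b
[3] 0x07->0x1a len=3 : 18 d7 f7
query mem[0x26]=0x94, mem[0x0c]=0x29, mem[0x13]=0x1a, mem[0x0f]=0xa0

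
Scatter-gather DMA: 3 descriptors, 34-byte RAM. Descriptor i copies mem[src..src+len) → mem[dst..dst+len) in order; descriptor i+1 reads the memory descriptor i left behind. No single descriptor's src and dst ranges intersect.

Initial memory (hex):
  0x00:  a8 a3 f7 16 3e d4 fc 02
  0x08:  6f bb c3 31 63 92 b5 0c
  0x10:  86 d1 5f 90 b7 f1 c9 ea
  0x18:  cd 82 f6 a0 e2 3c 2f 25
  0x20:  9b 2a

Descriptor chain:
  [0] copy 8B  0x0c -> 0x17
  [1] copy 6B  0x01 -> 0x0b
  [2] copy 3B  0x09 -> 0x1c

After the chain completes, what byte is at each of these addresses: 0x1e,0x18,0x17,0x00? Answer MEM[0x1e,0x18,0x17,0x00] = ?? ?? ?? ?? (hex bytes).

MEM[0x1e,0x18,0x17,0x00] = a3 92 63 a8

[0] 0x0c->0x17 len=8 : 63 92 b5 0c 86 d1 5f 90
[1] 0x01->0x0b len=6 : a3 f7 16 3e d4 fc
[2] 0x09->0x1c len=3 : bb c3 a3
query mem[0x1e]=0xa3, mem[0x18]=0x92, mem[0x17]=0x63, mem[0x00]=0xa8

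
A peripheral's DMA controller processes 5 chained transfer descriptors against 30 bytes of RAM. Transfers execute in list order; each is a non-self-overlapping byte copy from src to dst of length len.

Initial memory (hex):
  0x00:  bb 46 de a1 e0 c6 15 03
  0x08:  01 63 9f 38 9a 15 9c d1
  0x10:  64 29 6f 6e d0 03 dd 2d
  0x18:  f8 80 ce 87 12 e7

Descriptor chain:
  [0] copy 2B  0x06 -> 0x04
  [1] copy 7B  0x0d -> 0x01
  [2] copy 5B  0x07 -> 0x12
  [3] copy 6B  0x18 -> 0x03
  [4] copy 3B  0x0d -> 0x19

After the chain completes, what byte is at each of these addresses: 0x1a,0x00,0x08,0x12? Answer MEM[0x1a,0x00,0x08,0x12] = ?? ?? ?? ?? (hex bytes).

MEM[0x1a,0x00,0x08,0x12] = 9c bb e7 6e

#0 dst[0x04+2] := {0x15,0x03}
#1 dst[0x01+7] := {0x15,0x9c,0xd1,0x64,0x29,0x6f,0x6e}
#2 dst[0x12+5] := {0x6e,0x01,0x63,0x9f,0x38}
#3 dst[0x03+6] := {0xf8,0x80,0xce,0x87,0x12,0xe7}
#4 dst[0x19+3] := {0x15,0x9c,0xd1}
query mem[0x1a]=0x9c, mem[0x00]=0xbb, mem[0x08]=0xe7, mem[0x12]=0x6e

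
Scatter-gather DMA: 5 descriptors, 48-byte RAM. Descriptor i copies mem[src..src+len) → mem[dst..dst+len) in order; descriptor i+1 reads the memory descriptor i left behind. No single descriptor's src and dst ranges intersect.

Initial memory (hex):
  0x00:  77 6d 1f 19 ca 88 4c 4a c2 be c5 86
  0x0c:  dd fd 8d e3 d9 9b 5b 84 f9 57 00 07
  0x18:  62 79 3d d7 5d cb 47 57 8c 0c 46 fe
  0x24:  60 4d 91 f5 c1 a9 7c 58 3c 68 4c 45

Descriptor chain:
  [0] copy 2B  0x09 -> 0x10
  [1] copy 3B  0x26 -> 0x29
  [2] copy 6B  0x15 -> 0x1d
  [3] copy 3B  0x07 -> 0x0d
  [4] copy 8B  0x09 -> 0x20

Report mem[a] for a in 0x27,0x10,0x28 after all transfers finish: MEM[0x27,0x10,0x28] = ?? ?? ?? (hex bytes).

MEM[0x27,0x10,0x28] = be be c1

[0] 0x09->0x10 len=2 : be c5
[1] 0x26->0x29 len=3 : 91 f5 c1
[2] 0x15->0x1d len=6 : 57 00 07 62 79 3d
[3] 0x07->0x0d len=3 : 4a c2 be
[4] 0x09->0x20 len=8 : be c5 86 dd 4a c2 be be
query mem[0x27]=0xbe, mem[0x10]=0xbe, mem[0x28]=0xc1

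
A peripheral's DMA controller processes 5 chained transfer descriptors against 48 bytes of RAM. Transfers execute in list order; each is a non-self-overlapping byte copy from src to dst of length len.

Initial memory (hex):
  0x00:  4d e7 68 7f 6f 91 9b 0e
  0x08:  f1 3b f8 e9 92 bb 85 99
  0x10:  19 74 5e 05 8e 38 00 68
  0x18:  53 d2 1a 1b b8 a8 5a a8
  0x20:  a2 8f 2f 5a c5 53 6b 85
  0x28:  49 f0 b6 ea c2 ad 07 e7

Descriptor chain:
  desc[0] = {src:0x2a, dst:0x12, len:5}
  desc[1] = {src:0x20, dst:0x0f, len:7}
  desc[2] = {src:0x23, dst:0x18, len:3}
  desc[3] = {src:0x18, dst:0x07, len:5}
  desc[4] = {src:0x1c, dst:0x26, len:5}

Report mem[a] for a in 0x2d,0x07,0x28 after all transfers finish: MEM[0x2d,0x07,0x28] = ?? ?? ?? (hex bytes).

MEM[0x2d,0x07,0x28] = ad 5a 5a

[0] 0x2a->0x12 len=5 : b6 ea c2 ad 07
[1] 0x20->0x0f len=7 : a2 8f 2f 5a c5 53 6b
[2] 0x23->0x18 len=3 : 5a c5 53
[3] 0x18->0x07 len=5 : 5a c5 53 1b b8
[4] 0x1c->0x26 len=5 : b8 a8 5a a8 a2
query mem[0x2d]=0xad, mem[0x07]=0x5a, mem[0x28]=0x5a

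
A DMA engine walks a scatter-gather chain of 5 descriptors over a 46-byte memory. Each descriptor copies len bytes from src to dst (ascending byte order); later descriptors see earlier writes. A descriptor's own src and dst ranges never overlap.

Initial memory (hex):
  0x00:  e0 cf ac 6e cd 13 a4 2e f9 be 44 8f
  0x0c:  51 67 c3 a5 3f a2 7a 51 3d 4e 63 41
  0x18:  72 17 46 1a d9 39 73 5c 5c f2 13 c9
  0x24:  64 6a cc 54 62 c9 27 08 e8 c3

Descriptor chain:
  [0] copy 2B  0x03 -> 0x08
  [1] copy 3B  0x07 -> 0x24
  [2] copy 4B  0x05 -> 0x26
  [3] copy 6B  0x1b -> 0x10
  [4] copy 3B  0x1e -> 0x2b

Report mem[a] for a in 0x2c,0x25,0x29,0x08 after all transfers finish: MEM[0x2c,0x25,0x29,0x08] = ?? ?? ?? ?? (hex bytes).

MEM[0x2c,0x25,0x29,0x08] = 5c 6e 6e 6e

  after D0: wrote 2B at 0x08 = 6ecd
  after D1: wrote 3B at 0x24 = 2e6ecd
  after D2: wrote 4B at 0x26 = 13a42e6e
  after D3: wrote 6B at 0x10 = 1ad939735c5c
  after D4: wrote 3B at 0x2b = 735c5c
query mem[0x2c]=0x5c, mem[0x25]=0x6e, mem[0x29]=0x6e, mem[0x08]=0x6e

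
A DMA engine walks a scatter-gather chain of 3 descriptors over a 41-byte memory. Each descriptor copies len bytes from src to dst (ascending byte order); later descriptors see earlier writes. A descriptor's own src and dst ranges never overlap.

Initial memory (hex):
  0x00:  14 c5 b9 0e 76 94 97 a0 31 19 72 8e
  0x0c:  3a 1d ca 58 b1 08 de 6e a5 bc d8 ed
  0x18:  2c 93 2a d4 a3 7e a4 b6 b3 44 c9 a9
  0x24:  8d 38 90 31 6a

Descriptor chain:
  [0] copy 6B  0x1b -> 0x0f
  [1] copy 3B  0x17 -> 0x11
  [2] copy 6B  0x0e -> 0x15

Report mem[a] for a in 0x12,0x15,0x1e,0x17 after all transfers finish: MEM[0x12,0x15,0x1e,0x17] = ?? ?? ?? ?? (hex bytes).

#0 dst[0x0f+6] := {0xd4,0xa3,0x7e,0xa4,0xb6,0xb3}
#1 dst[0x11+3] := {0xed,0x2c,0x93}
#2 dst[0x15+6] := {0xca,0xd4,0xa3,0xed,0x2c,0x93}
query mem[0x12]=0x2c, mem[0x15]=0xca, mem[0x1e]=0xa4, mem[0x17]=0xa3

MEM[0x12,0x15,0x1e,0x17] = 2c ca a4 a3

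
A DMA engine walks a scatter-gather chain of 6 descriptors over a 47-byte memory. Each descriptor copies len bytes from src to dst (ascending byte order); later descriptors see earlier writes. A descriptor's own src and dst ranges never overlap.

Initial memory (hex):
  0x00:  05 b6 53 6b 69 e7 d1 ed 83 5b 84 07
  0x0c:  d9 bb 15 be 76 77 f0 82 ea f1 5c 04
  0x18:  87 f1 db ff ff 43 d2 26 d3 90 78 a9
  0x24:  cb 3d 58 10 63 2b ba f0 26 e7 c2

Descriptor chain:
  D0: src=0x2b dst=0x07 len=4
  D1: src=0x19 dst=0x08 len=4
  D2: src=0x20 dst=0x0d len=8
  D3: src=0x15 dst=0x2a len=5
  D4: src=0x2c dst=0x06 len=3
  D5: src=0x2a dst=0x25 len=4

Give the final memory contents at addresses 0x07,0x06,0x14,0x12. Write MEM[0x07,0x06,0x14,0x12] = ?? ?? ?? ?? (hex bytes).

D0: mem[0x07..0x0a] <- [f0 26 e7 c2]
D1: mem[0x08..0x0b] <- [f1 db ff ff]
D2: mem[0x0d..0x14] <- [d3 90 78 a9 cb 3d 58 10]
D3: mem[0x2a..0x2e] <- [f1 5c 04 87 f1]
D4: mem[0x06..0x08] <- [04 87 f1]
D5: mem[0x25..0x28] <- [f1 5c 04 87]
query mem[0x07]=0x87, mem[0x06]=0x04, mem[0x14]=0x10, mem[0x12]=0x3d

MEM[0x07,0x06,0x14,0x12] = 87 04 10 3d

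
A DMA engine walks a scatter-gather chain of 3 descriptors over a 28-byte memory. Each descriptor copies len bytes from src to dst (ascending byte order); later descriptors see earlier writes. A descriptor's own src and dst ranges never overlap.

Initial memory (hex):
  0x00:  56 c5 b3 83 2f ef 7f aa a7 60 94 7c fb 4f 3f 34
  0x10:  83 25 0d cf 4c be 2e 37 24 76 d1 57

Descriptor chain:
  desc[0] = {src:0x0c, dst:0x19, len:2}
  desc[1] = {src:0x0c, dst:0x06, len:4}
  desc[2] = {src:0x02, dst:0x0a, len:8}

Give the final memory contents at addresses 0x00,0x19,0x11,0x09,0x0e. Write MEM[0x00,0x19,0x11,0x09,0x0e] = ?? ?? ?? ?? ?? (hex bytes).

#0 dst[0x19+2] := {0xfb,0x4f}
#1 dst[0x06+4] := {0xfb,0x4f,0x3f,0x34}
#2 dst[0x0a+8] := {0xb3,0x83,0x2f,0xef,0xfb,0x4f,0x3f,0x34}
query mem[0x00]=0x56, mem[0x19]=0xfb, mem[0x11]=0x34, mem[0x09]=0x34, mem[0x0e]=0xfb

MEM[0x00,0x19,0x11,0x09,0x0e] = 56 fb 34 34 fb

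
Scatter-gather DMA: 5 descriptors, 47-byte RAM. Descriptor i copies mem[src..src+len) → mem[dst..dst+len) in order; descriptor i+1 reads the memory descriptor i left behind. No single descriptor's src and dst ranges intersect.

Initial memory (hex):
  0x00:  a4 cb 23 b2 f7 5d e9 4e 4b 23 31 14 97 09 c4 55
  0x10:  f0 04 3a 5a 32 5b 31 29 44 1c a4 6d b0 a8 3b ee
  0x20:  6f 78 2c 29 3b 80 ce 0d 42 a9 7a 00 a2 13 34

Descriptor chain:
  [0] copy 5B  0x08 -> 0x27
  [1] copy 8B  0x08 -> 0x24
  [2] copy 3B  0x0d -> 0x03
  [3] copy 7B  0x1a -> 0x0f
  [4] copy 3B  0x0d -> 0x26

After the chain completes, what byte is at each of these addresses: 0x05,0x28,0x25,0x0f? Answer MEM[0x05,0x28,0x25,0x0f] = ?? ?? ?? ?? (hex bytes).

MEM[0x05,0x28,0x25,0x0f] = 55 a4 23 a4

  after D0: wrote 5B at 0x27 = 4b23311497
  after D1: wrote 8B at 0x24 = 4b2331149709c455
  after D2: wrote 3B at 0x03 = 09c455
  after D3: wrote 7B at 0x0f = a46db0a83bee6f
  after D4: wrote 3B at 0x26 = 09c4a4
query mem[0x05]=0x55, mem[0x28]=0xa4, mem[0x25]=0x23, mem[0x0f]=0xa4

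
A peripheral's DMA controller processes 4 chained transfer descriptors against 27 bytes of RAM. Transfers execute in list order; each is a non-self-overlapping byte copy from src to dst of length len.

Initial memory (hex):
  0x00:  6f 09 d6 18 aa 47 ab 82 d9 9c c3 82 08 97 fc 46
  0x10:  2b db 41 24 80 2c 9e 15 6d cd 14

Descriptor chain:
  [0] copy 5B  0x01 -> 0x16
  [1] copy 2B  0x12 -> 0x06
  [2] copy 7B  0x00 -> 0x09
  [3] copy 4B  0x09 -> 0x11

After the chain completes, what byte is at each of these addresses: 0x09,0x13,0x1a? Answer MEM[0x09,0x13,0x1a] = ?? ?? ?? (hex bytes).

MEM[0x09,0x13,0x1a] = 6f d6 47

#0 dst[0x16+5] := {0x09,0xd6,0x18,0xaa,0x47}
#1 dst[0x06+2] := {0x41,0x24}
#2 dst[0x09+7] := {0x6f,0x09,0xd6,0x18,0xaa,0x47,0x41}
#3 dst[0x11+4] := {0x6f,0x09,0xd6,0x18}
query mem[0x09]=0x6f, mem[0x13]=0xd6, mem[0x1a]=0x47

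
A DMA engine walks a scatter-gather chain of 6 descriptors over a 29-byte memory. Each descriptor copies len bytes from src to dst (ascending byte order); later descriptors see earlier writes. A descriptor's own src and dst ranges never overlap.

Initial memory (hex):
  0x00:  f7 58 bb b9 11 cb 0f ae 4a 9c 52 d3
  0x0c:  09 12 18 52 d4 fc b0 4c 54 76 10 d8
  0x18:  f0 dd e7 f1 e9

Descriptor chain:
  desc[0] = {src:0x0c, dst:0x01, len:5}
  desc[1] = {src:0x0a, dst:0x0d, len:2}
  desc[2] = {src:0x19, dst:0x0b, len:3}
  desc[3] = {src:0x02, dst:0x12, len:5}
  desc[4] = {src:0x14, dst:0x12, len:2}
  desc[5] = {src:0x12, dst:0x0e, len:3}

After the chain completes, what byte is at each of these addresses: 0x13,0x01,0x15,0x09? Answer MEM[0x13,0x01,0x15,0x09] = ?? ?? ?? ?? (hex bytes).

MEM[0x13,0x01,0x15,0x09] = d4 09 d4 9c

  after D0: wrote 5B at 0x01 = 09121852d4
  after D1: wrote 2B at 0x0d = 52d3
  after D2: wrote 3B at 0x0b = dde7f1
  after D3: wrote 5B at 0x12 = 121852d40f
  after D4: wrote 2B at 0x12 = 52d4
  after D5: wrote 3B at 0x0e = 52d452
query mem[0x13]=0xd4, mem[0x01]=0x09, mem[0x15]=0xd4, mem[0x09]=0x9c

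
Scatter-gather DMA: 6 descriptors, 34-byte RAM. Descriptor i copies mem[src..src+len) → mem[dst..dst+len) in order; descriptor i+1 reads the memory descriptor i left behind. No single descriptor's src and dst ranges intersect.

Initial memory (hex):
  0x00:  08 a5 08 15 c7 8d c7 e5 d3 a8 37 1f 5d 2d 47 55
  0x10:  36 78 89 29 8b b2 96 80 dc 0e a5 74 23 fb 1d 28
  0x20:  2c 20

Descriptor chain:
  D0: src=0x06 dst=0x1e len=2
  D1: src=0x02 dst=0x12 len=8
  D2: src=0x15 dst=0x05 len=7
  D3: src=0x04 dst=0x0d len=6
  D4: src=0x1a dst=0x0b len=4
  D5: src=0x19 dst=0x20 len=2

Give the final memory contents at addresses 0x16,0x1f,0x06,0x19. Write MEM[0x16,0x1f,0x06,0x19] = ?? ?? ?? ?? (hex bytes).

#0 dst[0x1e+2] := {0xc7,0xe5}
#1 dst[0x12+8] := {0x08,0x15,0xc7,0x8d,0xc7,0xe5,0xd3,0xa8}
#2 dst[0x05+7] := {0x8d,0xc7,0xe5,0xd3,0xa8,0xa5,0x74}
#3 dst[0x0d+6] := {0xc7,0x8d,0xc7,0xe5,0xd3,0xa8}
#4 dst[0x0b+4] := {0xa5,0x74,0x23,0xfb}
#5 dst[0x20+2] := {0xa8,0xa5}
query mem[0x16]=0xc7, mem[0x1f]=0xe5, mem[0x06]=0xc7, mem[0x19]=0xa8

MEM[0x16,0x1f,0x06,0x19] = c7 e5 c7 a8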